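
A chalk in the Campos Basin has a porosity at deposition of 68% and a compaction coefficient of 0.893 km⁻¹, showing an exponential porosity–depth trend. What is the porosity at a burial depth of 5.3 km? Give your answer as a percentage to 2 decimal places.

φ = φ₀·exp(−k·d) = 0.68 × exp(−0.893 × 5.3) = 0.68 × exp(−4.733)
  = 0.68 × 0.0088 = 0.0060

0.60%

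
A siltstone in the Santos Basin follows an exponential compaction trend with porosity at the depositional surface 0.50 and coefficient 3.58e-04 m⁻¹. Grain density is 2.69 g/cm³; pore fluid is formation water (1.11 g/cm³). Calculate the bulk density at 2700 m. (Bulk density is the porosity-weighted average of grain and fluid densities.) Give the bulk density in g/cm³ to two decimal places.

Working in km (1 km = 1000 m; k in km⁻¹ = k in m⁻¹ × 1000):
Porosity at depth: φ = 0.5·exp(−0.358×2.7) = 0.5×0.3804 = 0.1902
Bulk density: ρ_b = (1−φ)ρ_g + φ·ρ_f = 0.8098×2.69 + 0.1902×1.11
       = 2.178 + 0.211 = 2.390 g/cm³

2.39 g/cm³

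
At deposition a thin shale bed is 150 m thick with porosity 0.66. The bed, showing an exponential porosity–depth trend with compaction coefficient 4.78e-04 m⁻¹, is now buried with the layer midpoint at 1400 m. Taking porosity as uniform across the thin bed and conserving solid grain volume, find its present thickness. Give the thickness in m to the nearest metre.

Working in km (1 km = 1000 m; c in km⁻¹ = c in m⁻¹ × 1000):
Porosity at 1.4 km: n = 0.66·exp(−0.478×1.4) = 0.3380
Solid-volume conservation: h(1−n) = h₀(1−n₀) ⇒ h = h₀·(1−n₀)/(1−n)
h = 0.15 × (1 − 0.66)/(1 − 0.3380) = 0.15 × 0.5136 = 0.0770 km

77 m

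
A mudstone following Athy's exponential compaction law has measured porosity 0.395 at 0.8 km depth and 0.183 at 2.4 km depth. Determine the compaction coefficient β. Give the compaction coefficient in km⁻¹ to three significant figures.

0.481 km⁻¹

Athy: φ(d) = φ₀ e^(−βd) ⇒ φ₁/φ₂ = e^{β(d₂−d₁)} ⇒ β = ln(φ₁/φ₂)/(d₂−d₁)
β = ln(0.395/0.183) / (2.4 − 0.8) = ln(2.158) / 1.6 = 0.7694 / 1.6 = 0.4809 km⁻¹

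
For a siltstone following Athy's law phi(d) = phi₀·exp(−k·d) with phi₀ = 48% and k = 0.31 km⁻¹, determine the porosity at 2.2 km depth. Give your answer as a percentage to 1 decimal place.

24.3%

phi = phi₀·exp(−k·d) = 0.48 × exp(−0.31 × 2.2) = 0.48 × exp(−0.682)
  = 0.48 × 0.5056 = 0.2427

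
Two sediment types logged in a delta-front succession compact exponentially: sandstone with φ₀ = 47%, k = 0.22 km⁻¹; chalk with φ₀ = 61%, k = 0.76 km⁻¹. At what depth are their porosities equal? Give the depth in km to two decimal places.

Set φ₀ₐ e^(−kₐZ) = φ₀ᵦ e^(−kᵦZ) ⇒ ln(φ₀ₐ/φ₀ᵦ) = (kₐ − kᵦ)·Z
Z = ln(0.47/0.61) / (0.22 − 0.76) = -0.2607 / -0.54 = 0.483 km

0.48 km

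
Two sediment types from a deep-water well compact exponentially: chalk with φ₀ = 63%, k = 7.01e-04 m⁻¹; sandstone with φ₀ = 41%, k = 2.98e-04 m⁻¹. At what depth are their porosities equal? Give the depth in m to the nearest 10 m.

1070 m

Working in km (1 km = 1000 m; k in km⁻¹ = k in m⁻¹ × 1000):
Set φ₀ₐ e^(−kₐZ) = φ₀ᵦ e^(−kᵦZ) ⇒ ln(φ₀ₐ/φ₀ᵦ) = (kₐ − kᵦ)·Z
Z = ln(0.63/0.41) / (0.701 − 0.298) = 0.4296 / 0.403 = 1.066 km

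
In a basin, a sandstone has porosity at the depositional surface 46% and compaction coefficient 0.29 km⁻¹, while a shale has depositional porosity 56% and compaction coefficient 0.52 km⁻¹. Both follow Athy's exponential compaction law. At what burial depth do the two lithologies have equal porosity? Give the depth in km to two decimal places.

Set phi₀ₐ e^(−βₐz) = phi₀ᵦ e^(−βᵦz) ⇒ ln(phi₀ₐ/phi₀ᵦ) = (βₐ − βᵦ)·z
z = ln(0.46/0.56) / (0.29 − 0.52) = -0.1967 / -0.23 = 0.855 km

0.86 km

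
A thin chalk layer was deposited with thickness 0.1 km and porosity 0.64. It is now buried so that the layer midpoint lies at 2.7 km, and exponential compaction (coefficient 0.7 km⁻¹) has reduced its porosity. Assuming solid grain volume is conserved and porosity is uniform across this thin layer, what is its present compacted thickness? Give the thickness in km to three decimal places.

Porosity at 2.7 km: phi = 0.64·exp(−0.7×2.7) = 0.0967
Solid-volume conservation: h(1−phi) = h₀(1−phi₀) ⇒ h = h₀·(1−phi₀)/(1−phi)
h = 0.1 × (1 − 0.64)/(1 − 0.0967) = 0.1 × 0.3985 = 0.0399 km

0.040 km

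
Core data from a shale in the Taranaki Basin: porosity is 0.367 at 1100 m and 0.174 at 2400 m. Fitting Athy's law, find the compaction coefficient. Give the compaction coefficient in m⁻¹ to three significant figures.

0.000574 m⁻¹

Working in km (1 km = 1000 m; c in km⁻¹ = c in m⁻¹ × 1000):
Athy: phi(Z) = phi₀ e^(−cZ) ⇒ phi₁/phi₂ = e^{c(Z₂−Z₁)} ⇒ c = ln(phi₁/phi₂)/(Z₂−Z₁)
c = ln(0.367/0.174) / (2.4 − 1.1) = ln(2.109) / 1.3 = 0.7463 / 1.3 = 0.5741 km⁻¹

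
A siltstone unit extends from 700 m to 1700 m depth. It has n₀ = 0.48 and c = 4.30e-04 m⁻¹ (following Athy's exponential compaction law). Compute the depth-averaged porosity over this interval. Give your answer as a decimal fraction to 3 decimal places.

Working in km (1 km = 1000 m; c in km⁻¹ = c in m⁻¹ × 1000):
⟨n⟩ = (1/(Z₂−Z₁)) ∫ n₀ e^(−cZ) dZ = n₀·(e^(−c·Z₁) − e^(−c·Z₂)) / (c·(Z₂−Z₁))
e^(−0.43×0.7) = 0.7401; e^(−0.43×1.7) = 0.4814
⟨n⟩ = 0.48 × (0.7401 − 0.4814) / (0.43 × 1) = 0.48 × 0.6015 = 0.2887

0.289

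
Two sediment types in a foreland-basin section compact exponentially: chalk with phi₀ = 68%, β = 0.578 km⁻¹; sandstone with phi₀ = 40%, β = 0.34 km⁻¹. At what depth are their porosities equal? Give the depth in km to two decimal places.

Set phi₀ₐ e^(−βₐZ) = phi₀ᵦ e^(−βᵦZ) ⇒ ln(phi₀ₐ/phi₀ᵦ) = (βₐ − βᵦ)·Z
Z = ln(0.68/0.4) / (0.578 − 0.34) = 0.5306 / 0.238 = 2.230 km

2.23 km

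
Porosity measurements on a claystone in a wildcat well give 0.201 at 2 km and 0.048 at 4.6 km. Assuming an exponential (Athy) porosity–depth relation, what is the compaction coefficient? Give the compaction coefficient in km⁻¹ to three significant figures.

Athy: n(Z) = n₀ e^(−cZ) ⇒ n₁/n₂ = e^{c(Z₂−Z₁)} ⇒ c = ln(n₁/n₂)/(Z₂−Z₁)
c = ln(0.201/0.048) / (4.6 − 2) = ln(4.188) / 2.6 = 1.4321 / 2.6 = 0.5508 km⁻¹

0.551 km⁻¹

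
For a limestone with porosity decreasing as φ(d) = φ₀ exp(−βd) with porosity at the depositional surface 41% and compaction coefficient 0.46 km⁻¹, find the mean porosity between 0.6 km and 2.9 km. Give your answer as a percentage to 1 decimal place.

⟨φ⟩ = (1/(d₂−d₁)) ∫ φ₀ e^(−βd) dd = φ₀·(e^(−β·d₁) − e^(−β·d₂)) / (β·(d₂−d₁))
e^(−0.46×0.6) = 0.7588; e^(−0.46×2.9) = 0.2634
⟨φ⟩ = 0.41 × (0.7588 − 0.2634) / (0.46 × 2.3) = 0.41 × 0.4682 = 0.1920

19.2%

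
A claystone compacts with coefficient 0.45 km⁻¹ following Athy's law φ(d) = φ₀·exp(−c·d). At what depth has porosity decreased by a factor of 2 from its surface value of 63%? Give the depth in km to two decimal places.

φ/φ₀ = 1/2 ⇒ exp(−c·d) = 1/2 ⇒ d = ln(2) / c
d = 0.6931 / 0.45 = 1.540 km

1.54 km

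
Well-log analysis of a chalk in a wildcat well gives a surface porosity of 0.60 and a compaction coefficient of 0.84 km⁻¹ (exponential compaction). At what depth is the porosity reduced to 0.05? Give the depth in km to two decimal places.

Invert Athy's law: z = ln(φ₀/φ) / k
z = ln(0.6/0.05) / 0.84 = ln(12) / 0.84 = 2.4849 / 0.84 = 2.958 km

2.96 km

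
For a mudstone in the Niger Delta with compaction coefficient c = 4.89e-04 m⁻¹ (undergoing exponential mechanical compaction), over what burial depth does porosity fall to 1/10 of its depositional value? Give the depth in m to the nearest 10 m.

Working in km (1 km = 1000 m; c in km⁻¹ = c in m⁻¹ × 1000):
n/n₀ = 1/10 ⇒ exp(−c·d) = 1/10 ⇒ d = ln(10) / c
d = 2.3026 / 0.489 = 4.709 km

4710 m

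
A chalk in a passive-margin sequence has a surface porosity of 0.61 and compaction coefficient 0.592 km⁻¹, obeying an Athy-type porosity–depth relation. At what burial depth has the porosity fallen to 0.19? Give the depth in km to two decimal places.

Invert Athy's law: z = ln(phi₀/phi) / k
z = ln(0.61/0.19) / 0.592 = ln(3.211) / 0.592 = 1.1664 / 0.592 = 1.970 km

1.97 km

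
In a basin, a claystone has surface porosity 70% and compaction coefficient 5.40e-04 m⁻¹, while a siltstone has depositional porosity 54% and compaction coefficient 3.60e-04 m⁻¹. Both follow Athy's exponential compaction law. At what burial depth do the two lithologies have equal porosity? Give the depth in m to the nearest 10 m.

Working in km (1 km = 1000 m; c in km⁻¹ = c in m⁻¹ × 1000):
Set n₀ₐ e^(−cₐz) = n₀ᵦ e^(−cᵦz) ⇒ ln(n₀ₐ/n₀ᵦ) = (cₐ − cᵦ)·z
z = ln(0.7/0.54) / (0.54 − 0.36) = 0.2595 / 0.18 = 1.442 km

1440 m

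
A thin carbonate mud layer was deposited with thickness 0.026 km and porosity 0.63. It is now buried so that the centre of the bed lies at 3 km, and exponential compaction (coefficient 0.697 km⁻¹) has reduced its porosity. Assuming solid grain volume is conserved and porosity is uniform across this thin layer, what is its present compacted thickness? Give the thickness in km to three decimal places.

0.010 km

Porosity at 3 km: phi = 0.63·exp(−0.697×3) = 0.0778
Solid-volume conservation: h(1−phi) = h₀(1−phi₀) ⇒ h = h₀·(1−phi₀)/(1−phi)
h = 0.026 × (1 − 0.63)/(1 − 0.0778) = 0.026 × 0.4012 = 0.0104 km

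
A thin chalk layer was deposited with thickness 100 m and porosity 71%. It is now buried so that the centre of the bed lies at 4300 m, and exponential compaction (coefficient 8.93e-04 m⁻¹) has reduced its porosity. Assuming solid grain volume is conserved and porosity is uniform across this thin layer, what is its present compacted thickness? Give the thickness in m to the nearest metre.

Working in km (1 km = 1000 m; c in km⁻¹ = c in m⁻¹ × 1000):
Porosity at 4.3 km: phi = 0.71·exp(−0.893×4.3) = 0.0153
Solid-volume conservation: h(1−phi) = h₀(1−phi₀) ⇒ h = h₀·(1−phi₀)/(1−phi)
h = 0.1 × (1 − 0.71)/(1 − 0.0153) = 0.1 × 0.2945 = 0.0294 km

29 m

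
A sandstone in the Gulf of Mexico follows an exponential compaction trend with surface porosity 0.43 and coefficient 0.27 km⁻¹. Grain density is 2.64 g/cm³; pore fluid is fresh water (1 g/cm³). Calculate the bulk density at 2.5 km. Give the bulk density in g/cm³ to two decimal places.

Porosity at depth: φ = 0.43·exp(−0.27×2.5) = 0.43×0.5092 = 0.2189
Bulk density: ρ_b = (1−φ)ρ_g + φ·ρ_f = 0.7811×2.64 + 0.2189×1
       = 2.062 + 0.219 = 2.281 g/cm³

2.28 g/cm³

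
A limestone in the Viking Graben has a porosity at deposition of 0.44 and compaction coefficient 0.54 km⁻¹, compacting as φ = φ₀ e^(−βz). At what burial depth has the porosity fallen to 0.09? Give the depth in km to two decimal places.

2.94 km

Invert Athy's law: z = ln(φ₀/φ) / β
z = ln(0.44/0.09) / 0.54 = ln(4.889) / 0.54 = 1.5870 / 0.54 = 2.939 km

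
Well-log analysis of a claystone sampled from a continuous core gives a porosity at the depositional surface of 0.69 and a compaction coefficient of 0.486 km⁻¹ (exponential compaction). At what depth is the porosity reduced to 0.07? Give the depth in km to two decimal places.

4.71 km

Invert Athy's law: Z = ln(phi₀/phi) / c
Z = ln(0.69/0.07) / 0.486 = ln(9.857) / 0.486 = 2.2882 / 0.486 = 4.708 km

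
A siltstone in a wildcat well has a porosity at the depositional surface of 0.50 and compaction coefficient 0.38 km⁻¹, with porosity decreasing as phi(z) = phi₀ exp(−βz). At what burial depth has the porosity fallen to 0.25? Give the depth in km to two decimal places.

Invert Athy's law: z = ln(phi₀/phi) / β
z = ln(0.5/0.25) / 0.38 = ln(2) / 0.38 = 0.6931 / 0.38 = 1.824 km

1.82 km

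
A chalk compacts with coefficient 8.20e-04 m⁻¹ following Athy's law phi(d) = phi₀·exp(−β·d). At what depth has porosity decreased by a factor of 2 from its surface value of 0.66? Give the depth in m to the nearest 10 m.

850 m

Working in km (1 km = 1000 m; β in km⁻¹ = β in m⁻¹ × 1000):
phi/phi₀ = 1/2 ⇒ exp(−β·d) = 1/2 ⇒ d = ln(2) / β
d = 0.6931 / 0.82 = 0.845 km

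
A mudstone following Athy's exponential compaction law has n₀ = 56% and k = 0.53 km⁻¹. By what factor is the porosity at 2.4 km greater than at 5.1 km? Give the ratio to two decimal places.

n(d₁)/n(d₂) = e^(−k·d₁)/e^(−k·d₂) = e^{k(d₂−d₁)}
= exp(0.53 × 2.7) = exp(1.431) = 4.1829

4.18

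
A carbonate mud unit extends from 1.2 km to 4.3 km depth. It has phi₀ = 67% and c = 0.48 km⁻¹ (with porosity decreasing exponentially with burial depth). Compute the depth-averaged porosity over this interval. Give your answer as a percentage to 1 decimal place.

19.6%

⟨phi⟩ = (1/(Z₂−Z₁)) ∫ phi₀ e^(−cZ) dZ = phi₀·(e^(−c·Z₁) − e^(−c·Z₂)) / (c·(Z₂−Z₁))
e^(−0.48×1.2) = 0.5621; e^(−0.48×4.3) = 0.1269
⟨phi⟩ = 0.67 × (0.5621 − 0.1269) / (0.48 × 3.1) = 0.67 × 0.2925 = 0.1960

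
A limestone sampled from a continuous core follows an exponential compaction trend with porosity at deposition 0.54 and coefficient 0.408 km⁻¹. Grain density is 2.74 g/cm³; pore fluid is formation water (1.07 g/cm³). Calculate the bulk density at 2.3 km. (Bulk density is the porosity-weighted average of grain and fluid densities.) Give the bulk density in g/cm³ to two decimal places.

Porosity at depth: phi = 0.54·exp(−0.408×2.3) = 0.54×0.3913 = 0.2113
Bulk density: ρ_b = (1−phi)ρ_g + phi·ρ_f = 0.7887×2.74 + 0.2113×1.07
       = 2.161 + 0.226 = 2.387 g/cm³

2.39 g/cm³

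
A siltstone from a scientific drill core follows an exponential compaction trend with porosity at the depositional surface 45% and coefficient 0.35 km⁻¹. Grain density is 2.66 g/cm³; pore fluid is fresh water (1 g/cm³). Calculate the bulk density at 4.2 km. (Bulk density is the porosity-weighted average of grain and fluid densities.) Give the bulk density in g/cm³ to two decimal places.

Porosity at depth: φ = 0.45·exp(−0.35×4.2) = 0.45×0.2299 = 0.1035
Bulk density: ρ_b = (1−φ)ρ_g + φ·ρ_f = 0.8965×2.66 + 0.1035×1
       = 2.385 + 0.103 = 2.488 g/cm³

2.49 g/cm³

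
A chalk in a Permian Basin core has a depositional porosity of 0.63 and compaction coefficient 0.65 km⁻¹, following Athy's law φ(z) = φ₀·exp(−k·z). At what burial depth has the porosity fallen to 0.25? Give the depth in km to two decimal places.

Invert Athy's law: z = ln(φ₀/φ) / k
z = ln(0.63/0.25) / 0.65 = ln(2.52) / 0.65 = 0.9243 / 0.65 = 1.422 km

1.42 km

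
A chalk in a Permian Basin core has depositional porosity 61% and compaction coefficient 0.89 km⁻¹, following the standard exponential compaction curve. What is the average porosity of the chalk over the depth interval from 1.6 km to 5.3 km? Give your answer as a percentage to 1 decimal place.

4.3%

⟨phi⟩ = (1/(Z₂−Z₁)) ∫ phi₀ e^(−βZ) dZ = phi₀·(e^(−β·Z₁) − e^(−β·Z₂)) / (β·(Z₂−Z₁))
e^(−0.89×1.6) = 0.2407; e^(−0.89×5.3) = 0.0089
⟨phi⟩ = 0.61 × (0.2407 − 0.0089) / (0.89 × 3.7) = 0.61 × 0.0704 = 0.0429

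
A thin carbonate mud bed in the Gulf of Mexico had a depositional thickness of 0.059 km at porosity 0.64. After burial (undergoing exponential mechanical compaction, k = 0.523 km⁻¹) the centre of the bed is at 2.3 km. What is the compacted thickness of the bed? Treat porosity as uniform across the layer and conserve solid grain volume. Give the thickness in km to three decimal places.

0.026 km

Porosity at 2.3 km: φ = 0.64·exp(−0.523×2.3) = 0.1922
Solid-volume conservation: h(1−φ) = h₀(1−φ₀) ⇒ h = h₀·(1−φ₀)/(1−φ)
h = 0.059 × (1 − 0.64)/(1 − 0.1922) = 0.059 × 0.4457 = 0.0263 km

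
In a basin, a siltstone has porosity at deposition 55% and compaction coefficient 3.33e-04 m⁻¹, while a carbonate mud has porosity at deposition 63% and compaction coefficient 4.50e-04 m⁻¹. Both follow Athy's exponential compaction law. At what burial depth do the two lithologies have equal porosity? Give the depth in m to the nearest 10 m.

Working in km (1 km = 1000 m; k in km⁻¹ = k in m⁻¹ × 1000):
Set n₀ₐ e^(−kₐZ) = n₀ᵦ e^(−kᵦZ) ⇒ ln(n₀ₐ/n₀ᵦ) = (kₐ − kᵦ)·Z
Z = ln(0.55/0.63) / (0.333 − 0.45) = -0.1358 / -0.117 = 1.161 km

1160 m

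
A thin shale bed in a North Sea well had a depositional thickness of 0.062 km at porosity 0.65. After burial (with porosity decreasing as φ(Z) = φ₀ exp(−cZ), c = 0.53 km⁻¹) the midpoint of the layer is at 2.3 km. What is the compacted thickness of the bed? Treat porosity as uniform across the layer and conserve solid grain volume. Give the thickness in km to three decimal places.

Porosity at 2.3 km: φ = 0.65·exp(−0.53×2.3) = 0.1921
Solid-volume conservation: h(1−φ) = h₀(1−φ₀) ⇒ h = h₀·(1−φ₀)/(1−φ)
h = 0.062 × (1 − 0.65)/(1 − 0.1921) = 0.062 × 0.4332 = 0.0269 km

0.027 km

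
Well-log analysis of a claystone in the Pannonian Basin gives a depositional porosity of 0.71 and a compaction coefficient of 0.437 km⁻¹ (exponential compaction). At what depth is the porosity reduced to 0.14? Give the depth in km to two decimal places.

3.72 km

Invert Athy's law: d = ln(n₀/n) / β
d = ln(0.71/0.14) / 0.437 = ln(5.071) / 0.437 = 1.6236 / 0.437 = 3.715 km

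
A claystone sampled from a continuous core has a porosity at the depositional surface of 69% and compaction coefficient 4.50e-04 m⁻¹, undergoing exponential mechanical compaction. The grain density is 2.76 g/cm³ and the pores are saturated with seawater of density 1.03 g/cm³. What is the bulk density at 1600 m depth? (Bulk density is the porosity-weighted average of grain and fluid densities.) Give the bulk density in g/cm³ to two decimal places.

2.18 g/cm³

Working in km (1 km = 1000 m; k in km⁻¹ = k in m⁻¹ × 1000):
Porosity at depth: n = 0.69·exp(−0.45×1.6) = 0.69×0.4868 = 0.3359
Bulk density: ρ_b = (1−n)ρ_g + n·ρ_f = 0.6641×2.76 + 0.3359×1.03
       = 1.833 + 0.346 = 2.179 g/cm³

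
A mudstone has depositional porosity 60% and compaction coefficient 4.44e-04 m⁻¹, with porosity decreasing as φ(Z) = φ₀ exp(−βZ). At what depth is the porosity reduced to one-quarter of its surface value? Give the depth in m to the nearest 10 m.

3120 m

Working in km (1 km = 1000 m; β in km⁻¹ = β in m⁻¹ × 1000):
φ/φ₀ = 1/4 ⇒ exp(−β·Z) = 1/4 ⇒ Z = ln(4) / β
Z = 1.3863 / 0.444 = 3.122 km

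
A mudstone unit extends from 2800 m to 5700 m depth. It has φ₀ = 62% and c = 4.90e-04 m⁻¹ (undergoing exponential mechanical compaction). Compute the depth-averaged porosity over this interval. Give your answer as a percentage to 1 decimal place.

Working in km (1 km = 1000 m; c in km⁻¹ = c in m⁻¹ × 1000):
⟨φ⟩ = (1/(Z₂−Z₁)) ∫ φ₀ e^(−cZ) dZ = φ₀·(e^(−c·Z₁) − e^(−c·Z₂)) / (c·(Z₂−Z₁))
e^(−0.49×2.8) = 0.2536; e^(−0.49×5.7) = 0.0612
⟨φ⟩ = 0.62 × (0.2536 − 0.0612) / (0.49 × 2.9) = 0.62 × 0.1354 = 0.0839

8.4%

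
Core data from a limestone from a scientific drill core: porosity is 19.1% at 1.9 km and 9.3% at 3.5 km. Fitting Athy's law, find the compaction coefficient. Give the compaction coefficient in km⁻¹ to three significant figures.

0.450 km⁻¹

Athy: n(z) = n₀ e^(−βz) ⇒ n₁/n₂ = e^{β(z₂−z₁)} ⇒ β = ln(n₁/n₂)/(z₂−z₁)
β = ln(0.191/0.093) / (3.5 − 1.9) = ln(2.054) / 1.6 = 0.7197 / 1.6 = 0.4498 km⁻¹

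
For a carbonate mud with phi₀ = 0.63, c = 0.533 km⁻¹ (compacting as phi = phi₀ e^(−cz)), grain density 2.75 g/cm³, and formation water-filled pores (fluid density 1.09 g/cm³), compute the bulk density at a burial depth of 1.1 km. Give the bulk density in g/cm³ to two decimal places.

2.17 g/cm³

Porosity at depth: phi = 0.63·exp(−0.533×1.1) = 0.63×0.5564 = 0.3505
Bulk density: ρ_b = (1−phi)ρ_g + phi·ρ_f = 0.6495×2.75 + 0.3505×1.09
       = 1.786 + 0.382 = 2.168 g/cm³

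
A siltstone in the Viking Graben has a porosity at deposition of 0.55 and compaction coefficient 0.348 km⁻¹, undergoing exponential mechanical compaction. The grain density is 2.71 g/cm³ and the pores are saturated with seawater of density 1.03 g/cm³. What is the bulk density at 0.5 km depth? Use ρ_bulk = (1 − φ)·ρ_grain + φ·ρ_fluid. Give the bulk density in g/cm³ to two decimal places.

Porosity at depth: phi = 0.55·exp(−0.348×0.5) = 0.55×0.8403 = 0.4622
Bulk density: ρ_b = (1−phi)ρ_g + phi·ρ_f = 0.5378×2.71 + 0.4622×1.03
       = 1.458 + 0.476 = 1.934 g/cm³

1.93 g/cm³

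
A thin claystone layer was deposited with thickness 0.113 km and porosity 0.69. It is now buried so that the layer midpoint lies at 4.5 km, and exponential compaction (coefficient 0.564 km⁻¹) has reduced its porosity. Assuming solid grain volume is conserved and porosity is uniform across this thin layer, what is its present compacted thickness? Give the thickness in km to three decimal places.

Porosity at 4.5 km: n = 0.69·exp(−0.564×4.5) = 0.0545
Solid-volume conservation: h(1−n) = h₀(1−n₀) ⇒ h = h₀·(1−n₀)/(1−n)
h = 0.113 × (1 − 0.69)/(1 − 0.0545) = 0.113 × 0.3279 = 0.0371 km

0.037 km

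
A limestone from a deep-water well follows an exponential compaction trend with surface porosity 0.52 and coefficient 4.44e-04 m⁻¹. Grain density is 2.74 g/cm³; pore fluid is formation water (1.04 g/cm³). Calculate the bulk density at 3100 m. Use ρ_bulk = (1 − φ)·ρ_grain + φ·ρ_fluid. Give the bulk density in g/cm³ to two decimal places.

Working in km (1 km = 1000 m; β in km⁻¹ = β in m⁻¹ × 1000):
Porosity at depth: phi = 0.52·exp(−0.444×3.1) = 0.52×0.2525 = 0.1313
Bulk density: ρ_b = (1−phi)ρ_g + phi·ρ_f = 0.8687×2.74 + 0.1313×1.04
       = 2.380 + 0.137 = 2.517 g/cm³

2.52 g/cm³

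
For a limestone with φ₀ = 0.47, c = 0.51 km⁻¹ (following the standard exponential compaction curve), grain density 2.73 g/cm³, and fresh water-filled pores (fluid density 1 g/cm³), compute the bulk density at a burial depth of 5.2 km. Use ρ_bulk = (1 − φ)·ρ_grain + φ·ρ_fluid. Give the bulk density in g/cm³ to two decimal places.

Porosity at depth: φ = 0.47·exp(−0.51×5.2) = 0.47×0.0705 = 0.0331
Bulk density: ρ_b = (1−φ)ρ_g + φ·ρ_f = 0.9669×2.73 + 0.0331×1
       = 2.640 + 0.033 = 2.673 g/cm³

2.67 g/cm³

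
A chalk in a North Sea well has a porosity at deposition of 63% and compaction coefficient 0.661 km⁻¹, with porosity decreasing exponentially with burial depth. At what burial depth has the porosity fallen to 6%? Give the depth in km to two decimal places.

3.56 km

Invert Athy's law: Z = ln(φ₀/φ) / β
Z = ln(0.63/0.06) / 0.661 = ln(10.5) / 0.661 = 2.3514 / 0.661 = 3.557 km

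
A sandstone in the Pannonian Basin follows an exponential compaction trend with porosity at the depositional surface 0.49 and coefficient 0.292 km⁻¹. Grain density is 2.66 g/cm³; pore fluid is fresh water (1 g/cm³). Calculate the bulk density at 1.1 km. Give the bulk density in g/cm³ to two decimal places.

Porosity at depth: n = 0.49·exp(−0.292×1.1) = 0.49×0.7253 = 0.3554
Bulk density: ρ_b = (1−n)ρ_g + n·ρ_f = 0.6446×2.66 + 0.3554×1
       = 1.715 + 0.355 = 2.070 g/cm³

2.07 g/cm³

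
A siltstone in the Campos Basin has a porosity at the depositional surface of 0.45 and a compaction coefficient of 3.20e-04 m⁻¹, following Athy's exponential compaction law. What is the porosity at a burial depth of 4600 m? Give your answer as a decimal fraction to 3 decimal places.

Working in km (1 km = 1000 m; β in km⁻¹ = β in m⁻¹ × 1000):
n = n₀·exp(−β·Z) = 0.45 × exp(−0.32 × 4.6) = 0.45 × exp(−1.472)
  = 0.45 × 0.2295 = 0.1033

0.103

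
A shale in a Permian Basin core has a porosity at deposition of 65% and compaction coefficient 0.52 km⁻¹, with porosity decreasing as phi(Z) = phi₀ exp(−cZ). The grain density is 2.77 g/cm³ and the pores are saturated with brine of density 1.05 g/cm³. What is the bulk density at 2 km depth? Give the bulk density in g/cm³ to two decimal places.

Porosity at depth: phi = 0.65·exp(−0.52×2) = 0.65×0.3535 = 0.2297
Bulk density: ρ_b = (1−phi)ρ_g + phi·ρ_f = 0.7703×2.77 + 0.2297×1.05
       = 2.134 + 0.241 = 2.375 g/cm³

2.37 g/cm³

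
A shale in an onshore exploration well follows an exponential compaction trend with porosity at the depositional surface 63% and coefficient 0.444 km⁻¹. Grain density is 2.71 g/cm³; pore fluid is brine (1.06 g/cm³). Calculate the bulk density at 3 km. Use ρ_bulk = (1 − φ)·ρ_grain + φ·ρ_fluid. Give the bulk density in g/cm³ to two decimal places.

Porosity at depth: n = 0.63·exp(−0.444×3) = 0.63×0.2639 = 0.1663
Bulk density: ρ_b = (1−n)ρ_g + n·ρ_f = 0.8337×2.71 + 0.1663×1.06
       = 2.259 + 0.176 = 2.436 g/cm³

2.44 g/cm³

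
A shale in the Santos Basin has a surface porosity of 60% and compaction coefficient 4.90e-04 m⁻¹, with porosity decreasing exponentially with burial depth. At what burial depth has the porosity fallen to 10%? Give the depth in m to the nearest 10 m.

Working in km (1 km = 1000 m; k in km⁻¹ = k in m⁻¹ × 1000):
Invert Athy's law: Z = ln(φ₀/φ) / k
Z = ln(0.6/0.1) / 0.49 = ln(6) / 0.49 = 1.7918 / 0.49 = 3.657 km

3660 m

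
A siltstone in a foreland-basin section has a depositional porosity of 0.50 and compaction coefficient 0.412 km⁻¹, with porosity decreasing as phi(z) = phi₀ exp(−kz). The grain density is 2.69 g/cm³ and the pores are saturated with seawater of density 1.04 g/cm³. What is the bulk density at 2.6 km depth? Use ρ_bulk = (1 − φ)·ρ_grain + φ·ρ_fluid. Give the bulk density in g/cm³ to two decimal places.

Porosity at depth: phi = 0.5·exp(−0.412×2.6) = 0.5×0.3426 = 0.1713
Bulk density: ρ_b = (1−phi)ρ_g + phi·ρ_f = 0.8287×2.69 + 0.1713×1.04
       = 2.229 + 0.178 = 2.407 g/cm³

2.41 g/cm³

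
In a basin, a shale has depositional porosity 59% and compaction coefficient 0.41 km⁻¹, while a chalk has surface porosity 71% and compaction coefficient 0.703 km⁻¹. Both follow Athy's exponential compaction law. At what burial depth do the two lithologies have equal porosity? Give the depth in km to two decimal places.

Set phi₀ₐ e^(−cₐZ) = phi₀ᵦ e^(−cᵦZ) ⇒ ln(phi₀ₐ/phi₀ᵦ) = (cₐ − cᵦ)·Z
Z = ln(0.59/0.71) / (0.41 − 0.703) = -0.1851 / -0.293 = 0.632 km

0.63 km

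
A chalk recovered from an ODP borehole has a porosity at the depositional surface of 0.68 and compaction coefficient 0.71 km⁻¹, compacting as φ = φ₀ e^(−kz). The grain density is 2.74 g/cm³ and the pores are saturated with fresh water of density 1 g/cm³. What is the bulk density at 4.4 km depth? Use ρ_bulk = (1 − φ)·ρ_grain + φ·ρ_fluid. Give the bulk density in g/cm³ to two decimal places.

Porosity at depth: φ = 0.68·exp(−0.71×4.4) = 0.68×0.0440 = 0.0299
Bulk density: ρ_b = (1−φ)ρ_g + φ·ρ_f = 0.9701×2.74 + 0.0299×1
       = 2.658 + 0.030 = 2.688 g/cm³

2.69 g/cm³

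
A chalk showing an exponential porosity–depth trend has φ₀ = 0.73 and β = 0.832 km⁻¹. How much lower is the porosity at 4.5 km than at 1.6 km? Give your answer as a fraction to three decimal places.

φ(1.6) = 0.73·e^(−0.832×1.6) = 0.1928
φ(4.5) = 0.73·e^(−0.832×4.5) = 0.0173
Δφ = 0.1928 − 0.0173 = 0.1756

0.176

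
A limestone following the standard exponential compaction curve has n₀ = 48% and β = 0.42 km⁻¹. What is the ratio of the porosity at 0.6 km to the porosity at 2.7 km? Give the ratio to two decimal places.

2.42

n(z₁)/n(z₂) = e^(−β·z₁)/e^(−β·z₂) = e^{β(z₂−z₁)}
= exp(0.42 × 2.1) = exp(0.882) = 2.4157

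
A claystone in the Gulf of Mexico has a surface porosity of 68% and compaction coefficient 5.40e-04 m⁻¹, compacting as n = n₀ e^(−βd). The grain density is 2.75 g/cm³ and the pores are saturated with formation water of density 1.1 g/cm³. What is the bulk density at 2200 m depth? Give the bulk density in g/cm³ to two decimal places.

Working in km (1 km = 1000 m; β in km⁻¹ = β in m⁻¹ × 1000):
Porosity at depth: n = 0.68·exp(−0.54×2.2) = 0.68×0.3048 = 0.2073
Bulk density: ρ_b = (1−n)ρ_g + n·ρ_f = 0.7927×2.75 + 0.2073×1.1
       = 2.180 + 0.228 = 2.408 g/cm³

2.41 g/cm³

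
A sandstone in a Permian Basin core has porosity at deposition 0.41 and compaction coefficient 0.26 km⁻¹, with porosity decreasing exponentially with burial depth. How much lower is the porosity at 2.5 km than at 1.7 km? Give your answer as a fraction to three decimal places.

0.049

n(1.7) = 0.41·e^(−0.26×1.7) = 0.2635
n(2.5) = 0.41·e^(−0.26×2.5) = 0.2140
Δn = 0.2635 − 0.2140 = 0.0495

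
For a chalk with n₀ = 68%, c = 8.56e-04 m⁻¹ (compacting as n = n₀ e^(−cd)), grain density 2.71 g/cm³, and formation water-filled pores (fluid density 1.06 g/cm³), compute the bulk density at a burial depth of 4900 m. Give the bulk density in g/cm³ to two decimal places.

2.69 g/cm³

Working in km (1 km = 1000 m; c in km⁻¹ = c in m⁻¹ × 1000):
Porosity at depth: n = 0.68·exp(−0.856×4.9) = 0.68×0.0151 = 0.0103
Bulk density: ρ_b = (1−n)ρ_g + n·ρ_f = 0.9897×2.71 + 0.0103×1.06
       = 2.682 + 0.011 = 2.693 g/cm³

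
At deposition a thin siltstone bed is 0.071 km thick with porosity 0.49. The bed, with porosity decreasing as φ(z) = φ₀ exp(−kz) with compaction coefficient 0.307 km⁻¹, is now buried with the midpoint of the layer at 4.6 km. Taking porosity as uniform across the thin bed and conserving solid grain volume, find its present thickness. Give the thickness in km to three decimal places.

Porosity at 4.6 km: φ = 0.49·exp(−0.307×4.6) = 0.1194
Solid-volume conservation: h(1−φ) = h₀(1−φ₀) ⇒ h = h₀·(1−φ₀)/(1−φ)
h = 0.071 × (1 − 0.49)/(1 − 0.1194) = 0.071 × 0.5791 = 0.0411 km

0.041 km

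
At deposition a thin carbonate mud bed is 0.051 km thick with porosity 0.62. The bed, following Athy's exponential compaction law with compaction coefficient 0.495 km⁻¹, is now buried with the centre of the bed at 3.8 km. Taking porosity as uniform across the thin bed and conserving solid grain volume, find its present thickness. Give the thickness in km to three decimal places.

Porosity at 3.8 km: φ = 0.62·exp(−0.495×3.8) = 0.0945
Solid-volume conservation: h(1−φ) = h₀(1−φ₀) ⇒ h = h₀·(1−φ₀)/(1−φ)
h = 0.051 × (1 − 0.62)/(1 − 0.0945) = 0.051 × 0.4197 = 0.0214 km

0.021 km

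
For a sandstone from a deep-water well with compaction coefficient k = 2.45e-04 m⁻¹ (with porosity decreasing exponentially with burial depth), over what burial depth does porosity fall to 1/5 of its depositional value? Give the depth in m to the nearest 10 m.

Working in km (1 km = 1000 m; k in km⁻¹ = k in m⁻¹ × 1000):
n/n₀ = 1/5 ⇒ exp(−k·d) = 1/5 ⇒ d = ln(5) / k
d = 1.6094 / 0.245 = 6.569 km

6570 m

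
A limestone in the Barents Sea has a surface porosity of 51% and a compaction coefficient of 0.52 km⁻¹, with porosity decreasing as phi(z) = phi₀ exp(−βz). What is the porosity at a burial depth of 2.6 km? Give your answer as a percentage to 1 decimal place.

13.2%

phi = phi₀·exp(−β·z) = 0.51 × exp(−0.52 × 2.6) = 0.51 × exp(−1.352)
  = 0.51 × 0.2587 = 0.1319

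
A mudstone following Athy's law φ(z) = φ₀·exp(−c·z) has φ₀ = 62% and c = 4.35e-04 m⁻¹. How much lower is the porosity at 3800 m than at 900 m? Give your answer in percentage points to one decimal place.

Working in km (1 km = 1000 m; c in km⁻¹ = c in m⁻¹ × 1000):
φ(0.9) = 0.62·e^(−0.435×0.9) = 0.4191
φ(3.8) = 0.62·e^(−0.435×3.8) = 0.1187
Δφ = 0.4191 − 0.1187 = 0.3004

30.0 percentage points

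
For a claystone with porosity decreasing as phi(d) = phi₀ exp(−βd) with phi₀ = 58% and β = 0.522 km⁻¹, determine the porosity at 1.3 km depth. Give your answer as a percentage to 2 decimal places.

29.42%

phi = phi₀·exp(−β·d) = 0.58 × exp(−0.522 × 1.3) = 0.58 × exp(−0.6786)
  = 0.58 × 0.5073 = 0.2942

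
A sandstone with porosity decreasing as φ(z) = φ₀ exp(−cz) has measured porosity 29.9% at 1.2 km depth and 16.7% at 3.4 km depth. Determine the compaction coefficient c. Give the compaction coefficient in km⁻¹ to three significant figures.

0.265 km⁻¹

Athy: φ(z) = φ₀ e^(−cz) ⇒ φ₁/φ₂ = e^{c(z₂−z₁)} ⇒ c = ln(φ₁/φ₂)/(z₂−z₁)
c = ln(0.299/0.167) / (3.4 − 1.2) = ln(1.79) / 2.2 = 0.5824 / 2.2 = 0.2647 km⁻¹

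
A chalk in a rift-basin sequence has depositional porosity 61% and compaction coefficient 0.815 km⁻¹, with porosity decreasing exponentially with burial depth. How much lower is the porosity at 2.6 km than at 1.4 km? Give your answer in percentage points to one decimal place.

φ(1.4) = 0.61·e^(−0.815×1.4) = 0.1949
φ(2.6) = 0.61·e^(−0.815×2.6) = 0.0733
Δφ = 0.1949 − 0.0733 = 0.1216

12.2 percentage points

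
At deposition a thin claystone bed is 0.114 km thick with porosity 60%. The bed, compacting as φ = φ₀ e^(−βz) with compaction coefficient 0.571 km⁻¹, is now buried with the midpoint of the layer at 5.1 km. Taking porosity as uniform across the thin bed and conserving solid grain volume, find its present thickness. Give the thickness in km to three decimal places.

0.047 km

Porosity at 5.1 km: φ = 0.6·exp(−0.571×5.1) = 0.0326
Solid-volume conservation: h(1−φ) = h₀(1−φ₀) ⇒ h = h₀·(1−φ₀)/(1−φ)
h = 0.114 × (1 − 0.6)/(1 − 0.0326) = 0.114 × 0.4135 = 0.0471 km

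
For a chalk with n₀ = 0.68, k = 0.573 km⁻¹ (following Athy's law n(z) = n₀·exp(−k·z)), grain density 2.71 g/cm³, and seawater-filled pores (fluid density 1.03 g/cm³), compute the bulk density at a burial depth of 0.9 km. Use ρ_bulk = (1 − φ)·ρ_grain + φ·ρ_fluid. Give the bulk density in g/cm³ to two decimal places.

2.03 g/cm³

Porosity at depth: n = 0.68·exp(−0.573×0.9) = 0.68×0.5971 = 0.4060
Bulk density: ρ_b = (1−n)ρ_g + n·ρ_f = 0.5940×2.71 + 0.4060×1.03
       = 1.610 + 0.418 = 2.028 g/cm³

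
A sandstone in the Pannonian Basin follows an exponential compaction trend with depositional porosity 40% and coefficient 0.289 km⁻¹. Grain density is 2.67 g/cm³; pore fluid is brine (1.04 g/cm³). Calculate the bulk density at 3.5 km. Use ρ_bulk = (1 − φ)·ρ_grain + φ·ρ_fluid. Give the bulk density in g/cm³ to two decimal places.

Porosity at depth: φ = 0.4·exp(−0.289×3.5) = 0.4×0.3637 = 0.1455
Bulk density: ρ_b = (1−φ)ρ_g + φ·ρ_f = 0.8545×2.67 + 0.1455×1.04
       = 2.282 + 0.151 = 2.433 g/cm³

2.43 g/cm³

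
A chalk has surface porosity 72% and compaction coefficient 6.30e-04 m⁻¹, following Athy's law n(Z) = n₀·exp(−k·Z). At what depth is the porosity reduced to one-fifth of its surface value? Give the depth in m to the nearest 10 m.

2550 m

Working in km (1 km = 1000 m; k in km⁻¹ = k in m⁻¹ × 1000):
n/n₀ = 1/5 ⇒ exp(−k·Z) = 1/5 ⇒ Z = ln(5) / k
Z = 1.6094 / 0.63 = 2.555 km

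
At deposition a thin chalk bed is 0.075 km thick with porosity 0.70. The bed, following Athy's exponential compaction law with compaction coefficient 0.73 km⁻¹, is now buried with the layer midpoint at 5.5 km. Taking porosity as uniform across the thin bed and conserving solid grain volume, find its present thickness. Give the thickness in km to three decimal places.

0.023 km

Porosity at 5.5 km: φ = 0.7·exp(−0.73×5.5) = 0.0126
Solid-volume conservation: h(1−φ) = h₀(1−φ₀) ⇒ h = h₀·(1−φ₀)/(1−φ)
h = 0.075 × (1 − 0.7)/(1 − 0.0126) = 0.075 × 0.3038 = 0.0228 km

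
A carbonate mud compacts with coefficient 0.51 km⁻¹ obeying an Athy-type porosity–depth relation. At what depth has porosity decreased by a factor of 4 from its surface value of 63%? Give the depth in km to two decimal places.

2.72 km

phi/phi₀ = 1/4 ⇒ exp(−c·d) = 1/4 ⇒ d = ln(4) / c
d = 1.3863 / 0.51 = 2.718 km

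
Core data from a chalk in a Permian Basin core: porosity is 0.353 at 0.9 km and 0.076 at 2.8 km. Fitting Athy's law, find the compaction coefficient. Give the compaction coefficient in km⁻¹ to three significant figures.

Athy: n(z) = n₀ e^(−cz) ⇒ n₁/n₂ = e^{c(z₂−z₁)} ⇒ c = ln(n₁/n₂)/(z₂−z₁)
c = ln(0.353/0.076) / (2.8 − 0.9) = ln(4.645) / 1.9 = 1.5357 / 1.9 = 0.8083 km⁻¹

0.808 km⁻¹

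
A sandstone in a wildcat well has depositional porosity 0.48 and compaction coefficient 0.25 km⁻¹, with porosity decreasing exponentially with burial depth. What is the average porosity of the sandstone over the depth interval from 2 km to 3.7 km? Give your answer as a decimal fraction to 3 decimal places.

⟨φ⟩ = (1/(Z₂−Z₁)) ∫ φ₀ e^(−kZ) dZ = φ₀·(e^(−k·Z₁) − e^(−k·Z₂)) / (k·(Z₂−Z₁))
e^(−0.25×2) = 0.6065; e^(−0.25×3.7) = 0.3965
⟨φ⟩ = 0.48 × (0.6065 − 0.3965) / (0.25 × 1.7) = 0.48 × 0.4941 = 0.2372

0.237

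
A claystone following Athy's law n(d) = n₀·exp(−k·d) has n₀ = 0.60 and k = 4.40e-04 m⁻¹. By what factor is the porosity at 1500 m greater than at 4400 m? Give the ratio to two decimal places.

3.58

Working in km (1 km = 1000 m; k in km⁻¹ = k in m⁻¹ × 1000):
n(d₁)/n(d₂) = e^(−k·d₁)/e^(−k·d₂) = e^{k(d₂−d₁)}
= exp(0.44 × 2.9) = exp(1.276) = 3.5823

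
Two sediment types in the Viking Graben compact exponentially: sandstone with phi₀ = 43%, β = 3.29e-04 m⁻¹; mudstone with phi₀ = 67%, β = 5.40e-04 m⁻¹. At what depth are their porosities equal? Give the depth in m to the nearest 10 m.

Working in km (1 km = 1000 m; β in km⁻¹ = β in m⁻¹ × 1000):
Set phi₀ₐ e^(−βₐd) = phi₀ᵦ e^(−βᵦd) ⇒ ln(phi₀ₐ/phi₀ᵦ) = (βₐ − βᵦ)·d
d = ln(0.43/0.67) / (0.329 − 0.54) = -0.4435 / -0.211 = 2.102 km

2100 m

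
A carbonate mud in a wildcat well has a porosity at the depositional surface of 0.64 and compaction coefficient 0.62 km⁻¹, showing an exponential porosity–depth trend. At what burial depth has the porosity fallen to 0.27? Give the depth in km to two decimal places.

Invert Athy's law: Z = ln(phi₀/phi) / β
Z = ln(0.64/0.27) / 0.62 = ln(2.37) / 0.62 = 0.8630 / 0.62 = 1.392 km

1.39 km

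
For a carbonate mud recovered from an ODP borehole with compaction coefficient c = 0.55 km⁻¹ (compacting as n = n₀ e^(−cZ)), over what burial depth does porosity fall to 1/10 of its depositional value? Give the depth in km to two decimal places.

n/n₀ = 1/10 ⇒ exp(−c·Z) = 1/10 ⇒ Z = ln(10) / c
Z = 2.3026 / 0.55 = 4.187 km

4.19 km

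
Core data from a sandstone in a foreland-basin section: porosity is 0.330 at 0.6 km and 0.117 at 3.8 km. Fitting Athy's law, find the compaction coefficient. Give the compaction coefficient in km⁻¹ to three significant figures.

Athy: n(z) = n₀ e^(−βz) ⇒ n₁/n₂ = e^{β(z₂−z₁)} ⇒ β = ln(n₁/n₂)/(z₂−z₁)
β = ln(0.33/0.117) / (3.8 − 0.6) = ln(2.821) / 3.2 = 1.0369 / 3.2 = 0.324 km⁻¹

0.324 km⁻¹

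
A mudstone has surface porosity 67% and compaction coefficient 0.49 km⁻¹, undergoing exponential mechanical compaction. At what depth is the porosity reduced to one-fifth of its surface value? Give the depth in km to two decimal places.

φ/φ₀ = 1/5 ⇒ exp(−c·z) = 1/5 ⇒ z = ln(5) / c
z = 1.6094 / 0.49 = 3.285 km

3.28 km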